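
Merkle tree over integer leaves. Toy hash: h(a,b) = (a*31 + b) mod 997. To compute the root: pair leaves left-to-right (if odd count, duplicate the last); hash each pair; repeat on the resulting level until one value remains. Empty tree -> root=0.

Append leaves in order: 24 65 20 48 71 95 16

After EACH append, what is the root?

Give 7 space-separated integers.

After append 24 (leaves=[24]):
  L0: [24]
  root=24
After append 65 (leaves=[24, 65]):
  L0: [24, 65]
  L1: h(24,65)=(24*31+65)%997=809 -> [809]
  root=809
After append 20 (leaves=[24, 65, 20]):
  L0: [24, 65, 20]
  L1: h(24,65)=(24*31+65)%997=809 h(20,20)=(20*31+20)%997=640 -> [809, 640]
  L2: h(809,640)=(809*31+640)%997=794 -> [794]
  root=794
After append 48 (leaves=[24, 65, 20, 48]):
  L0: [24, 65, 20, 48]
  L1: h(24,65)=(24*31+65)%997=809 h(20,48)=(20*31+48)%997=668 -> [809, 668]
  L2: h(809,668)=(809*31+668)%997=822 -> [822]
  root=822
After append 71 (leaves=[24, 65, 20, 48, 71]):
  L0: [24, 65, 20, 48, 71]
  L1: h(24,65)=(24*31+65)%997=809 h(20,48)=(20*31+48)%997=668 h(71,71)=(71*31+71)%997=278 -> [809, 668, 278]
  L2: h(809,668)=(809*31+668)%997=822 h(278,278)=(278*31+278)%997=920 -> [822, 920]
  L3: h(822,920)=(822*31+920)%997=480 -> [480]
  root=480
After append 95 (leaves=[24, 65, 20, 48, 71, 95]):
  L0: [24, 65, 20, 48, 71, 95]
  L1: h(24,65)=(24*31+65)%997=809 h(20,48)=(20*31+48)%997=668 h(71,95)=(71*31+95)%997=302 -> [809, 668, 302]
  L2: h(809,668)=(809*31+668)%997=822 h(302,302)=(302*31+302)%997=691 -> [822, 691]
  L3: h(822,691)=(822*31+691)%997=251 -> [251]
  root=251
After append 16 (leaves=[24, 65, 20, 48, 71, 95, 16]):
  L0: [24, 65, 20, 48, 71, 95, 16]
  L1: h(24,65)=(24*31+65)%997=809 h(20,48)=(20*31+48)%997=668 h(71,95)=(71*31+95)%997=302 h(16,16)=(16*31+16)%997=512 -> [809, 668, 302, 512]
  L2: h(809,668)=(809*31+668)%997=822 h(302,512)=(302*31+512)%997=901 -> [822, 901]
  L3: h(822,901)=(822*31+901)%997=461 -> [461]
  root=461

Answer: 24 809 794 822 480 251 461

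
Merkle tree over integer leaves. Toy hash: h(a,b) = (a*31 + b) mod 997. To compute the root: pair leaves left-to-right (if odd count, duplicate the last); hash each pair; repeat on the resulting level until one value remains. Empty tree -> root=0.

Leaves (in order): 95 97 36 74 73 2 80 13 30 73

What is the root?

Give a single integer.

L0: [95, 97, 36, 74, 73, 2, 80, 13, 30, 73]
L1: h(95,97)=(95*31+97)%997=51 h(36,74)=(36*31+74)%997=193 h(73,2)=(73*31+2)%997=271 h(80,13)=(80*31+13)%997=499 h(30,73)=(30*31+73)%997=6 -> [51, 193, 271, 499, 6]
L2: h(51,193)=(51*31+193)%997=777 h(271,499)=(271*31+499)%997=924 h(6,6)=(6*31+6)%997=192 -> [777, 924, 192]
L3: h(777,924)=(777*31+924)%997=86 h(192,192)=(192*31+192)%997=162 -> [86, 162]
L4: h(86,162)=(86*31+162)%997=834 -> [834]

Answer: 834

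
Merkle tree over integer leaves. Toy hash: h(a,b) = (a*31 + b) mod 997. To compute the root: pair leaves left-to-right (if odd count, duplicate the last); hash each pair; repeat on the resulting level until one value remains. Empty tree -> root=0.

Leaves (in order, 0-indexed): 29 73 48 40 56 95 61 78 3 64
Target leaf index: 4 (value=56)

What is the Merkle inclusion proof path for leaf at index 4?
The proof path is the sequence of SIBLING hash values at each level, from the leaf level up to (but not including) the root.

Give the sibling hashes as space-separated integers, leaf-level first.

Answer: 95 972 753 251

Derivation:
L0 (leaves): [29, 73, 48, 40, 56, 95, 61, 78, 3, 64], target index=4
L1: h(29,73)=(29*31+73)%997=972 [pair 0] h(48,40)=(48*31+40)%997=531 [pair 1] h(56,95)=(56*31+95)%997=834 [pair 2] h(61,78)=(61*31+78)%997=972 [pair 3] h(3,64)=(3*31+64)%997=157 [pair 4] -> [972, 531, 834, 972, 157]
  Sibling for proof at L0: 95
L2: h(972,531)=(972*31+531)%997=753 [pair 0] h(834,972)=(834*31+972)%997=904 [pair 1] h(157,157)=(157*31+157)%997=39 [pair 2] -> [753, 904, 39]
  Sibling for proof at L1: 972
L3: h(753,904)=(753*31+904)%997=319 [pair 0] h(39,39)=(39*31+39)%997=251 [pair 1] -> [319, 251]
  Sibling for proof at L2: 753
L4: h(319,251)=(319*31+251)%997=170 [pair 0] -> [170]
  Sibling for proof at L3: 251
Root: 170
Proof path (sibling hashes from leaf to root): [95, 972, 753, 251]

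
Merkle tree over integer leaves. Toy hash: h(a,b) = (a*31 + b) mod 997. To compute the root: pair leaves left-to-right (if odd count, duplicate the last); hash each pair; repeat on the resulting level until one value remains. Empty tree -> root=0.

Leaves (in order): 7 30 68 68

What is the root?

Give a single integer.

L0: [7, 30, 68, 68]
L1: h(7,30)=(7*31+30)%997=247 h(68,68)=(68*31+68)%997=182 -> [247, 182]
L2: h(247,182)=(247*31+182)%997=860 -> [860]

Answer: 860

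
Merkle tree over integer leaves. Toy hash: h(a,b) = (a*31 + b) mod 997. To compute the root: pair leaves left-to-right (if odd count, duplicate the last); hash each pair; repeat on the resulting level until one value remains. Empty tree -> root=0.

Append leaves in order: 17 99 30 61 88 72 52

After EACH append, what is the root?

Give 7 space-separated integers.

After append 17 (leaves=[17]):
  L0: [17]
  root=17
After append 99 (leaves=[17, 99]):
  L0: [17, 99]
  L1: h(17,99)=(17*31+99)%997=626 -> [626]
  root=626
After append 30 (leaves=[17, 99, 30]):
  L0: [17, 99, 30]
  L1: h(17,99)=(17*31+99)%997=626 h(30,30)=(30*31+30)%997=960 -> [626, 960]
  L2: h(626,960)=(626*31+960)%997=426 -> [426]
  root=426
After append 61 (leaves=[17, 99, 30, 61]):
  L0: [17, 99, 30, 61]
  L1: h(17,99)=(17*31+99)%997=626 h(30,61)=(30*31+61)%997=991 -> [626, 991]
  L2: h(626,991)=(626*31+991)%997=457 -> [457]
  root=457
After append 88 (leaves=[17, 99, 30, 61, 88]):
  L0: [17, 99, 30, 61, 88]
  L1: h(17,99)=(17*31+99)%997=626 h(30,61)=(30*31+61)%997=991 h(88,88)=(88*31+88)%997=822 -> [626, 991, 822]
  L2: h(626,991)=(626*31+991)%997=457 h(822,822)=(822*31+822)%997=382 -> [457, 382]
  L3: h(457,382)=(457*31+382)%997=591 -> [591]
  root=591
After append 72 (leaves=[17, 99, 30, 61, 88, 72]):
  L0: [17, 99, 30, 61, 88, 72]
  L1: h(17,99)=(17*31+99)%997=626 h(30,61)=(30*31+61)%997=991 h(88,72)=(88*31+72)%997=806 -> [626, 991, 806]
  L2: h(626,991)=(626*31+991)%997=457 h(806,806)=(806*31+806)%997=867 -> [457, 867]
  L3: h(457,867)=(457*31+867)%997=79 -> [79]
  root=79
After append 52 (leaves=[17, 99, 30, 61, 88, 72, 52]):
  L0: [17, 99, 30, 61, 88, 72, 52]
  L1: h(17,99)=(17*31+99)%997=626 h(30,61)=(30*31+61)%997=991 h(88,72)=(88*31+72)%997=806 h(52,52)=(52*31+52)%997=667 -> [626, 991, 806, 667]
  L2: h(626,991)=(626*31+991)%997=457 h(806,667)=(806*31+667)%997=728 -> [457, 728]
  L3: h(457,728)=(457*31+728)%997=937 -> [937]
  root=937

Answer: 17 626 426 457 591 79 937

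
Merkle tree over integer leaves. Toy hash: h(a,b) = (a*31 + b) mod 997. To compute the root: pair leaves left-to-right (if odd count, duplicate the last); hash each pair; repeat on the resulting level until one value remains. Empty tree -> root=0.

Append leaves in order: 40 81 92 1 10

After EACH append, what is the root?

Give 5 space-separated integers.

After append 40 (leaves=[40]):
  L0: [40]
  root=40
After append 81 (leaves=[40, 81]):
  L0: [40, 81]
  L1: h(40,81)=(40*31+81)%997=324 -> [324]
  root=324
After append 92 (leaves=[40, 81, 92]):
  L0: [40, 81, 92]
  L1: h(40,81)=(40*31+81)%997=324 h(92,92)=(92*31+92)%997=950 -> [324, 950]
  L2: h(324,950)=(324*31+950)%997=27 -> [27]
  root=27
After append 1 (leaves=[40, 81, 92, 1]):
  L0: [40, 81, 92, 1]
  L1: h(40,81)=(40*31+81)%997=324 h(92,1)=(92*31+1)%997=859 -> [324, 859]
  L2: h(324,859)=(324*31+859)%997=933 -> [933]
  root=933
After append 10 (leaves=[40, 81, 92, 1, 10]):
  L0: [40, 81, 92, 1, 10]
  L1: h(40,81)=(40*31+81)%997=324 h(92,1)=(92*31+1)%997=859 h(10,10)=(10*31+10)%997=320 -> [324, 859, 320]
  L2: h(324,859)=(324*31+859)%997=933 h(320,320)=(320*31+320)%997=270 -> [933, 270]
  L3: h(933,270)=(933*31+270)%997=280 -> [280]
  root=280

Answer: 40 324 27 933 280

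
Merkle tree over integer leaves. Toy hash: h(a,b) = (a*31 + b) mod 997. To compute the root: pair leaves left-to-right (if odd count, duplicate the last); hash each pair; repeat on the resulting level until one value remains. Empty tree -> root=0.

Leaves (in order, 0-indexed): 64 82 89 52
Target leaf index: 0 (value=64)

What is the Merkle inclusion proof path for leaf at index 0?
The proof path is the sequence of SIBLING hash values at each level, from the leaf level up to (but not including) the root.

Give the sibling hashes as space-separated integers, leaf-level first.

L0 (leaves): [64, 82, 89, 52], target index=0
L1: h(64,82)=(64*31+82)%997=72 [pair 0] h(89,52)=(89*31+52)%997=817 [pair 1] -> [72, 817]
  Sibling for proof at L0: 82
L2: h(72,817)=(72*31+817)%997=58 [pair 0] -> [58]
  Sibling for proof at L1: 817
Root: 58
Proof path (sibling hashes from leaf to root): [82, 817]

Answer: 82 817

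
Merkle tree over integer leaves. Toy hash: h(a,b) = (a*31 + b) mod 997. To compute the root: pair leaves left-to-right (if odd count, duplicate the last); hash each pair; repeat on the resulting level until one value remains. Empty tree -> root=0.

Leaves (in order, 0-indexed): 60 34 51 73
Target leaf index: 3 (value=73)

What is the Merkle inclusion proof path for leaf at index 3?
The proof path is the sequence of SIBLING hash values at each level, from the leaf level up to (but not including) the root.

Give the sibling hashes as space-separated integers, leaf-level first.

L0 (leaves): [60, 34, 51, 73], target index=3
L1: h(60,34)=(60*31+34)%997=897 [pair 0] h(51,73)=(51*31+73)%997=657 [pair 1] -> [897, 657]
  Sibling for proof at L0: 51
L2: h(897,657)=(897*31+657)%997=548 [pair 0] -> [548]
  Sibling for proof at L1: 897
Root: 548
Proof path (sibling hashes from leaf to root): [51, 897]

Answer: 51 897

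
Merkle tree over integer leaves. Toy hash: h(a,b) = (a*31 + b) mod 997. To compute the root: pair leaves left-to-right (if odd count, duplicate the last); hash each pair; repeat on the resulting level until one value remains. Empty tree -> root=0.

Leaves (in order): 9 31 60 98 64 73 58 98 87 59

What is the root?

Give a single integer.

L0: [9, 31, 60, 98, 64, 73, 58, 98, 87, 59]
L1: h(9,31)=(9*31+31)%997=310 h(60,98)=(60*31+98)%997=961 h(64,73)=(64*31+73)%997=63 h(58,98)=(58*31+98)%997=899 h(87,59)=(87*31+59)%997=762 -> [310, 961, 63, 899, 762]
L2: h(310,961)=(310*31+961)%997=601 h(63,899)=(63*31+899)%997=858 h(762,762)=(762*31+762)%997=456 -> [601, 858, 456]
L3: h(601,858)=(601*31+858)%997=546 h(456,456)=(456*31+456)%997=634 -> [546, 634]
L4: h(546,634)=(546*31+634)%997=611 -> [611]

Answer: 611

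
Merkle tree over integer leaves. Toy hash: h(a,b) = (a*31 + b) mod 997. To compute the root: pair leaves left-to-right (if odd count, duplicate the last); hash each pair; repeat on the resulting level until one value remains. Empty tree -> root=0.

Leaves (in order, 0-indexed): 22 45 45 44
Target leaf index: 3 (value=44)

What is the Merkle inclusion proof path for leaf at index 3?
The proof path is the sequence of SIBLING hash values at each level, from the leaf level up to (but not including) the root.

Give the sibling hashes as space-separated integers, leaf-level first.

Answer: 45 727

Derivation:
L0 (leaves): [22, 45, 45, 44], target index=3
L1: h(22,45)=(22*31+45)%997=727 [pair 0] h(45,44)=(45*31+44)%997=442 [pair 1] -> [727, 442]
  Sibling for proof at L0: 45
L2: h(727,442)=(727*31+442)%997=48 [pair 0] -> [48]
  Sibling for proof at L1: 727
Root: 48
Proof path (sibling hashes from leaf to root): [45, 727]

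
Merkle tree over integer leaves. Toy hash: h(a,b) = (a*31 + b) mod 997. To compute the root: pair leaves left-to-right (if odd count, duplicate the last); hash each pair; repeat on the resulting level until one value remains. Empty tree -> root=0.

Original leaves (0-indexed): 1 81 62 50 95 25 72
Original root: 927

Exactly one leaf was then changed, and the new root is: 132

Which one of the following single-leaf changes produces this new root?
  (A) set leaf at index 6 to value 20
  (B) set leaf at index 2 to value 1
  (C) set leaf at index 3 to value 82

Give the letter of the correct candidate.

Original leaves: [1, 81, 62, 50, 95, 25, 72]
Target new root: 132
Try each candidate change and compute the resulting root:
Candidate A: set leaf[6] = 20 -> leaves = [1, 81, 62, 50, 95, 25, 20]
  L0: [1, 81, 62, 50, 95, 25, 20]
  L1: h(1,81)=(1*31+81)%997=112 h(62,50)=(62*31+50)%997=975 h(95,25)=(95*31+25)%997=976 h(20,20)=(20*31+20)%997=640 -> [112, 975, 976, 640]
  L2: h(112,975)=(112*31+975)%997=459 h(976,640)=(976*31+640)%997=986 -> [459, 986]
  L3: h(459,986)=(459*31+986)%997=260 -> [260]
  root = 260 != target 132
Candidate B: set leaf[2] = 1 -> leaves = [1, 81, 1, 50, 95, 25, 72]
  L0: [1, 81, 1, 50, 95, 25, 72]
  L1: h(1,81)=(1*31+81)%997=112 h(1,50)=(1*31+50)%997=81 h(95,25)=(95*31+25)%997=976 h(72,72)=(72*31+72)%997=310 -> [112, 81, 976, 310]
  L2: h(112,81)=(112*31+81)%997=562 h(976,310)=(976*31+310)%997=656 -> [562, 656]
  L3: h(562,656)=(562*31+656)%997=132 -> [132]
  root = 132 == target 132  ** MATCH **
Candidate C: set leaf[3] = 82 -> leaves = [1, 81, 62, 82, 95, 25, 72]
  L0: [1, 81, 62, 82, 95, 25, 72]
  L1: h(1,81)=(1*31+81)%997=112 h(62,82)=(62*31+82)%997=10 h(95,25)=(95*31+25)%997=976 h(72,72)=(72*31+72)%997=310 -> [112, 10, 976, 310]
  L2: h(112,10)=(112*31+10)%997=491 h(976,310)=(976*31+310)%997=656 -> [491, 656]
  L3: h(491,656)=(491*31+656)%997=922 -> [922]
  root = 922 != target 132
Candidate B produces the target root.

Answer: B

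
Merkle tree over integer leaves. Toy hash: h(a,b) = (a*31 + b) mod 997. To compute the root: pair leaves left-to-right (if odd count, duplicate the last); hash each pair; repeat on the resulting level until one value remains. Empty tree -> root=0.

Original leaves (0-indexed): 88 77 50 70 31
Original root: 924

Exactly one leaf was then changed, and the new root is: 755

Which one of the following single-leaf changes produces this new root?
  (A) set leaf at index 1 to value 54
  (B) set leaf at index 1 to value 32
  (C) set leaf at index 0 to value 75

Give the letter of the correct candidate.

Answer: A

Derivation:
Original leaves: [88, 77, 50, 70, 31]
Target new root: 755
Try each candidate change and compute the resulting root:
Candidate A: set leaf[1] = 54 -> leaves = [88, 54, 50, 70, 31]
  L0: [88, 54, 50, 70, 31]
  L1: h(88,54)=(88*31+54)%997=788 h(50,70)=(50*31+70)%997=623 h(31,31)=(31*31+31)%997=992 -> [788, 623, 992]
  L2: h(788,623)=(788*31+623)%997=126 h(992,992)=(992*31+992)%997=837 -> [126, 837]
  L3: h(126,837)=(126*31+837)%997=755 -> [755]
  root = 755 == target 755  ** MATCH **
Candidate B: set leaf[1] = 32 -> leaves = [88, 32, 50, 70, 31]
  L0: [88, 32, 50, 70, 31]
  L1: h(88,32)=(88*31+32)%997=766 h(50,70)=(50*31+70)%997=623 h(31,31)=(31*31+31)%997=992 -> [766, 623, 992]
  L2: h(766,623)=(766*31+623)%997=441 h(992,992)=(992*31+992)%997=837 -> [441, 837]
  L3: h(441,837)=(441*31+837)%997=550 -> [550]
  root = 550 != target 755
Candidate C: set leaf[0] = 75 -> leaves = [75, 77, 50, 70, 31]
  L0: [75, 77, 50, 70, 31]
  L1: h(75,77)=(75*31+77)%997=408 h(50,70)=(50*31+70)%997=623 h(31,31)=(31*31+31)%997=992 -> [408, 623, 992]
  L2: h(408,623)=(408*31+623)%997=310 h(992,992)=(992*31+992)%997=837 -> [310, 837]
  L3: h(310,837)=(310*31+837)%997=477 -> [477]
  root = 477 != target 755
Candidate A produces the target root.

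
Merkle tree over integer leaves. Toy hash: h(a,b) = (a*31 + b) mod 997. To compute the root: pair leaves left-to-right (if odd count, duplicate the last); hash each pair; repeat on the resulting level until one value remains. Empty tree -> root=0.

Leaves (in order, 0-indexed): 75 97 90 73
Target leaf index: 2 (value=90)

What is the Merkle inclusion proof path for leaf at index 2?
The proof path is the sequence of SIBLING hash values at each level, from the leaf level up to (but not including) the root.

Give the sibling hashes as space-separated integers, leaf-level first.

Answer: 73 428

Derivation:
L0 (leaves): [75, 97, 90, 73], target index=2
L1: h(75,97)=(75*31+97)%997=428 [pair 0] h(90,73)=(90*31+73)%997=869 [pair 1] -> [428, 869]
  Sibling for proof at L0: 73
L2: h(428,869)=(428*31+869)%997=179 [pair 0] -> [179]
  Sibling for proof at L1: 428
Root: 179
Proof path (sibling hashes from leaf to root): [73, 428]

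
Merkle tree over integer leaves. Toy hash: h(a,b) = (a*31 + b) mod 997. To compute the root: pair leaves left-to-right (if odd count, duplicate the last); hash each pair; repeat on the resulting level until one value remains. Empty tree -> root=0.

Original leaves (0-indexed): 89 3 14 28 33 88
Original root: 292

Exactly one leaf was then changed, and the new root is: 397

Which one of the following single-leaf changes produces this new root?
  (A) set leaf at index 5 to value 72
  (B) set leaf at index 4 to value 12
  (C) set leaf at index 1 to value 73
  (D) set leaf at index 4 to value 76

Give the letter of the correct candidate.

Original leaves: [89, 3, 14, 28, 33, 88]
Target new root: 397
Try each candidate change and compute the resulting root:
Candidate A: set leaf[5] = 72 -> leaves = [89, 3, 14, 28, 33, 72]
  L0: [89, 3, 14, 28, 33, 72]
  L1: h(89,3)=(89*31+3)%997=768 h(14,28)=(14*31+28)%997=462 h(33,72)=(33*31+72)%997=98 -> [768, 462, 98]
  L2: h(768,462)=(768*31+462)%997=342 h(98,98)=(98*31+98)%997=145 -> [342, 145]
  L3: h(342,145)=(342*31+145)%997=777 -> [777]
  root = 777 != target 397
Candidate B: set leaf[4] = 12 -> leaves = [89, 3, 14, 28, 12, 88]
  L0: [89, 3, 14, 28, 12, 88]
  L1: h(89,3)=(89*31+3)%997=768 h(14,28)=(14*31+28)%997=462 h(12,88)=(12*31+88)%997=460 -> [768, 462, 460]
  L2: h(768,462)=(768*31+462)%997=342 h(460,460)=(460*31+460)%997=762 -> [342, 762]
  L3: h(342,762)=(342*31+762)%997=397 -> [397]
  root = 397 == target 397  ** MATCH **
Candidate C: set leaf[1] = 73 -> leaves = [89, 73, 14, 28, 33, 88]
  L0: [89, 73, 14, 28, 33, 88]
  L1: h(89,73)=(89*31+73)%997=838 h(14,28)=(14*31+28)%997=462 h(33,88)=(33*31+88)%997=114 -> [838, 462, 114]
  L2: h(838,462)=(838*31+462)%997=518 h(114,114)=(114*31+114)%997=657 -> [518, 657]
  L3: h(518,657)=(518*31+657)%997=763 -> [763]
  root = 763 != target 397
Candidate D: set leaf[4] = 76 -> leaves = [89, 3, 14, 28, 76, 88]
  L0: [89, 3, 14, 28, 76, 88]
  L1: h(89,3)=(89*31+3)%997=768 h(14,28)=(14*31+28)%997=462 h(76,88)=(76*31+88)%997=450 -> [768, 462, 450]
  L2: h(768,462)=(768*31+462)%997=342 h(450,450)=(450*31+450)%997=442 -> [342, 442]
  L3: h(342,442)=(342*31+442)%997=77 -> [77]
  root = 77 != target 397
Candidate B produces the target root.

Answer: B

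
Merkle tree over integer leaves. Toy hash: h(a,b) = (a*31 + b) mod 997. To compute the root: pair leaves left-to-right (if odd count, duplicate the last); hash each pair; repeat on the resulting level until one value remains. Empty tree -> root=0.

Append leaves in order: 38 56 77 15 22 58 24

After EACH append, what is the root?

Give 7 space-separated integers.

Answer: 38 237 838 776 722 877 905

Derivation:
After append 38 (leaves=[38]):
  L0: [38]
  root=38
After append 56 (leaves=[38, 56]):
  L0: [38, 56]
  L1: h(38,56)=(38*31+56)%997=237 -> [237]
  root=237
After append 77 (leaves=[38, 56, 77]):
  L0: [38, 56, 77]
  L1: h(38,56)=(38*31+56)%997=237 h(77,77)=(77*31+77)%997=470 -> [237, 470]
  L2: h(237,470)=(237*31+470)%997=838 -> [838]
  root=838
After append 15 (leaves=[38, 56, 77, 15]):
  L0: [38, 56, 77, 15]
  L1: h(38,56)=(38*31+56)%997=237 h(77,15)=(77*31+15)%997=408 -> [237, 408]
  L2: h(237,408)=(237*31+408)%997=776 -> [776]
  root=776
After append 22 (leaves=[38, 56, 77, 15, 22]):
  L0: [38, 56, 77, 15, 22]
  L1: h(38,56)=(38*31+56)%997=237 h(77,15)=(77*31+15)%997=408 h(22,22)=(22*31+22)%997=704 -> [237, 408, 704]
  L2: h(237,408)=(237*31+408)%997=776 h(704,704)=(704*31+704)%997=594 -> [776, 594]
  L3: h(776,594)=(776*31+594)%997=722 -> [722]
  root=722
After append 58 (leaves=[38, 56, 77, 15, 22, 58]):
  L0: [38, 56, 77, 15, 22, 58]
  L1: h(38,56)=(38*31+56)%997=237 h(77,15)=(77*31+15)%997=408 h(22,58)=(22*31+58)%997=740 -> [237, 408, 740]
  L2: h(237,408)=(237*31+408)%997=776 h(740,740)=(740*31+740)%997=749 -> [776, 749]
  L3: h(776,749)=(776*31+749)%997=877 -> [877]
  root=877
After append 24 (leaves=[38, 56, 77, 15, 22, 58, 24]):
  L0: [38, 56, 77, 15, 22, 58, 24]
  L1: h(38,56)=(38*31+56)%997=237 h(77,15)=(77*31+15)%997=408 h(22,58)=(22*31+58)%997=740 h(24,24)=(24*31+24)%997=768 -> [237, 408, 740, 768]
  L2: h(237,408)=(237*31+408)%997=776 h(740,768)=(740*31+768)%997=777 -> [776, 777]
  L3: h(776,777)=(776*31+777)%997=905 -> [905]
  root=905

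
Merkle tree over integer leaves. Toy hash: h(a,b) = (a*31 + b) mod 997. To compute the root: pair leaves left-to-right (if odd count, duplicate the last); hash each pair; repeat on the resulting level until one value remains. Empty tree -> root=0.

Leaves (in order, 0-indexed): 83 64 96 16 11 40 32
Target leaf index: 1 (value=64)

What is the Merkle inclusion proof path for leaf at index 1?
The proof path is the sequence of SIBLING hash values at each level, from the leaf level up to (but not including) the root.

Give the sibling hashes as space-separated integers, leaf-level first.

Answer: 83 1 871

Derivation:
L0 (leaves): [83, 64, 96, 16, 11, 40, 32], target index=1
L1: h(83,64)=(83*31+64)%997=643 [pair 0] h(96,16)=(96*31+16)%997=1 [pair 1] h(11,40)=(11*31+40)%997=381 [pair 2] h(32,32)=(32*31+32)%997=27 [pair 3] -> [643, 1, 381, 27]
  Sibling for proof at L0: 83
L2: h(643,1)=(643*31+1)%997=991 [pair 0] h(381,27)=(381*31+27)%997=871 [pair 1] -> [991, 871]
  Sibling for proof at L1: 1
L3: h(991,871)=(991*31+871)%997=685 [pair 0] -> [685]
  Sibling for proof at L2: 871
Root: 685
Proof path (sibling hashes from leaf to root): [83, 1, 871]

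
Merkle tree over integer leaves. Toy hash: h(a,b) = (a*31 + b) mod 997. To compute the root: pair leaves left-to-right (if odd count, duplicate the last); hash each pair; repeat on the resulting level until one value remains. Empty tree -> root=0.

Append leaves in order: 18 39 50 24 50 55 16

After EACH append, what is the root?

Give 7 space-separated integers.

Answer: 18 597 167 141 736 896 800

Derivation:
After append 18 (leaves=[18]):
  L0: [18]
  root=18
After append 39 (leaves=[18, 39]):
  L0: [18, 39]
  L1: h(18,39)=(18*31+39)%997=597 -> [597]
  root=597
After append 50 (leaves=[18, 39, 50]):
  L0: [18, 39, 50]
  L1: h(18,39)=(18*31+39)%997=597 h(50,50)=(50*31+50)%997=603 -> [597, 603]
  L2: h(597,603)=(597*31+603)%997=167 -> [167]
  root=167
After append 24 (leaves=[18, 39, 50, 24]):
  L0: [18, 39, 50, 24]
  L1: h(18,39)=(18*31+39)%997=597 h(50,24)=(50*31+24)%997=577 -> [597, 577]
  L2: h(597,577)=(597*31+577)%997=141 -> [141]
  root=141
After append 50 (leaves=[18, 39, 50, 24, 50]):
  L0: [18, 39, 50, 24, 50]
  L1: h(18,39)=(18*31+39)%997=597 h(50,24)=(50*31+24)%997=577 h(50,50)=(50*31+50)%997=603 -> [597, 577, 603]
  L2: h(597,577)=(597*31+577)%997=141 h(603,603)=(603*31+603)%997=353 -> [141, 353]
  L3: h(141,353)=(141*31+353)%997=736 -> [736]
  root=736
After append 55 (leaves=[18, 39, 50, 24, 50, 55]):
  L0: [18, 39, 50, 24, 50, 55]
  L1: h(18,39)=(18*31+39)%997=597 h(50,24)=(50*31+24)%997=577 h(50,55)=(50*31+55)%997=608 -> [597, 577, 608]
  L2: h(597,577)=(597*31+577)%997=141 h(608,608)=(608*31+608)%997=513 -> [141, 513]
  L3: h(141,513)=(141*31+513)%997=896 -> [896]
  root=896
After append 16 (leaves=[18, 39, 50, 24, 50, 55, 16]):
  L0: [18, 39, 50, 24, 50, 55, 16]
  L1: h(18,39)=(18*31+39)%997=597 h(50,24)=(50*31+24)%997=577 h(50,55)=(50*31+55)%997=608 h(16,16)=(16*31+16)%997=512 -> [597, 577, 608, 512]
  L2: h(597,577)=(597*31+577)%997=141 h(608,512)=(608*31+512)%997=417 -> [141, 417]
  L3: h(141,417)=(141*31+417)%997=800 -> [800]
  root=800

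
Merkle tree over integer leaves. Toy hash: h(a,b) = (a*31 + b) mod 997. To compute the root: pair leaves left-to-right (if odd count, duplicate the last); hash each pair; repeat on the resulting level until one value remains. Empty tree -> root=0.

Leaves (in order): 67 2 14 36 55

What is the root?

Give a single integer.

L0: [67, 2, 14, 36, 55]
L1: h(67,2)=(67*31+2)%997=85 h(14,36)=(14*31+36)%997=470 h(55,55)=(55*31+55)%997=763 -> [85, 470, 763]
L2: h(85,470)=(85*31+470)%997=114 h(763,763)=(763*31+763)%997=488 -> [114, 488]
L3: h(114,488)=(114*31+488)%997=34 -> [34]

Answer: 34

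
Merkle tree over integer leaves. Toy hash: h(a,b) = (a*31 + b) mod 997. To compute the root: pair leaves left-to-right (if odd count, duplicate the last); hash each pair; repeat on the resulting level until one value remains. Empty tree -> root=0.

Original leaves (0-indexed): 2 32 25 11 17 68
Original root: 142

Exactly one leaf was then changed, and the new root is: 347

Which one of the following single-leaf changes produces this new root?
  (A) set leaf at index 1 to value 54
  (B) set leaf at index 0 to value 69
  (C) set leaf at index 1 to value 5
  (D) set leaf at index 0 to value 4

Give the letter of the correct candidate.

Answer: A

Derivation:
Original leaves: [2, 32, 25, 11, 17, 68]
Target new root: 347
Try each candidate change and compute the resulting root:
Candidate A: set leaf[1] = 54 -> leaves = [2, 54, 25, 11, 17, 68]
  L0: [2, 54, 25, 11, 17, 68]
  L1: h(2,54)=(2*31+54)%997=116 h(25,11)=(25*31+11)%997=786 h(17,68)=(17*31+68)%997=595 -> [116, 786, 595]
  L2: h(116,786)=(116*31+786)%997=394 h(595,595)=(595*31+595)%997=97 -> [394, 97]
  L3: h(394,97)=(394*31+97)%997=347 -> [347]
  root = 347 == target 347  ** MATCH **
Candidate B: set leaf[0] = 69 -> leaves = [69, 32, 25, 11, 17, 68]
  L0: [69, 32, 25, 11, 17, 68]
  L1: h(69,32)=(69*31+32)%997=177 h(25,11)=(25*31+11)%997=786 h(17,68)=(17*31+68)%997=595 -> [177, 786, 595]
  L2: h(177,786)=(177*31+786)%997=291 h(595,595)=(595*31+595)%997=97 -> [291, 97]
  L3: h(291,97)=(291*31+97)%997=145 -> [145]
  root = 145 != target 347
Candidate C: set leaf[1] = 5 -> leaves = [2, 5, 25, 11, 17, 68]
  L0: [2, 5, 25, 11, 17, 68]
  L1: h(2,5)=(2*31+5)%997=67 h(25,11)=(25*31+11)%997=786 h(17,68)=(17*31+68)%997=595 -> [67, 786, 595]
  L2: h(67,786)=(67*31+786)%997=869 h(595,595)=(595*31+595)%997=97 -> [869, 97]
  L3: h(869,97)=(869*31+97)%997=117 -> [117]
  root = 117 != target 347
Candidate D: set leaf[0] = 4 -> leaves = [4, 32, 25, 11, 17, 68]
  L0: [4, 32, 25, 11, 17, 68]
  L1: h(4,32)=(4*31+32)%997=156 h(25,11)=(25*31+11)%997=786 h(17,68)=(17*31+68)%997=595 -> [156, 786, 595]
  L2: h(156,786)=(156*31+786)%997=637 h(595,595)=(595*31+595)%997=97 -> [637, 97]
  L3: h(637,97)=(637*31+97)%997=901 -> [901]
  root = 901 != target 347
Candidate A produces the target root.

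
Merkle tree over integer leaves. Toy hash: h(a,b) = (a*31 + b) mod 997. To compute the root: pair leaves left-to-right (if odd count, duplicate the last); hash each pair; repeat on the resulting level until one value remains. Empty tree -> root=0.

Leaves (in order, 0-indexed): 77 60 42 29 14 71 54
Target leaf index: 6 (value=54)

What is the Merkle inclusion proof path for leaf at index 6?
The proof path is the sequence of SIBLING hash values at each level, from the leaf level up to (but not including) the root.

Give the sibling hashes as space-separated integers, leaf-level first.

Answer: 54 505 419

Derivation:
L0 (leaves): [77, 60, 42, 29, 14, 71, 54], target index=6
L1: h(77,60)=(77*31+60)%997=453 [pair 0] h(42,29)=(42*31+29)%997=334 [pair 1] h(14,71)=(14*31+71)%997=505 [pair 2] h(54,54)=(54*31+54)%997=731 [pair 3] -> [453, 334, 505, 731]
  Sibling for proof at L0: 54
L2: h(453,334)=(453*31+334)%997=419 [pair 0] h(505,731)=(505*31+731)%997=434 [pair 1] -> [419, 434]
  Sibling for proof at L1: 505
L3: h(419,434)=(419*31+434)%997=462 [pair 0] -> [462]
  Sibling for proof at L2: 419
Root: 462
Proof path (sibling hashes from leaf to root): [54, 505, 419]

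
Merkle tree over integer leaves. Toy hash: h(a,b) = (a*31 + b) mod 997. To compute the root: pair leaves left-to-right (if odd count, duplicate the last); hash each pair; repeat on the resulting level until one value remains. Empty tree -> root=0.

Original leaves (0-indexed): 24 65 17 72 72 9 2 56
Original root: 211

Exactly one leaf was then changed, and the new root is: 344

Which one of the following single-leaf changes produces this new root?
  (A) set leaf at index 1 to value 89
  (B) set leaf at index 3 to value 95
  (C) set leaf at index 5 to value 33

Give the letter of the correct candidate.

Original leaves: [24, 65, 17, 72, 72, 9, 2, 56]
Target new root: 344
Try each candidate change and compute the resulting root:
Candidate A: set leaf[1] = 89 -> leaves = [24, 89, 17, 72, 72, 9, 2, 56]
  L0: [24, 89, 17, 72, 72, 9, 2, 56]
  L1: h(24,89)=(24*31+89)%997=833 h(17,72)=(17*31+72)%997=599 h(72,9)=(72*31+9)%997=247 h(2,56)=(2*31+56)%997=118 -> [833, 599, 247, 118]
  L2: h(833,599)=(833*31+599)%997=500 h(247,118)=(247*31+118)%997=796 -> [500, 796]
  L3: h(500,796)=(500*31+796)%997=344 -> [344]
  root = 344 == target 344  ** MATCH **
Candidate B: set leaf[3] = 95 -> leaves = [24, 65, 17, 95, 72, 9, 2, 56]
  L0: [24, 65, 17, 95, 72, 9, 2, 56]
  L1: h(24,65)=(24*31+65)%997=809 h(17,95)=(17*31+95)%997=622 h(72,9)=(72*31+9)%997=247 h(2,56)=(2*31+56)%997=118 -> [809, 622, 247, 118]
  L2: h(809,622)=(809*31+622)%997=776 h(247,118)=(247*31+118)%997=796 -> [776, 796]
  L3: h(776,796)=(776*31+796)%997=924 -> [924]
  root = 924 != target 344
Candidate C: set leaf[5] = 33 -> leaves = [24, 65, 17, 72, 72, 33, 2, 56]
  L0: [24, 65, 17, 72, 72, 33, 2, 56]
  L1: h(24,65)=(24*31+65)%997=809 h(17,72)=(17*31+72)%997=599 h(72,33)=(72*31+33)%997=271 h(2,56)=(2*31+56)%997=118 -> [809, 599, 271, 118]
  L2: h(809,599)=(809*31+599)%997=753 h(271,118)=(271*31+118)%997=543 -> [753, 543]
  L3: h(753,543)=(753*31+543)%997=955 -> [955]
  root = 955 != target 344
Candidate A produces the target root.

Answer: A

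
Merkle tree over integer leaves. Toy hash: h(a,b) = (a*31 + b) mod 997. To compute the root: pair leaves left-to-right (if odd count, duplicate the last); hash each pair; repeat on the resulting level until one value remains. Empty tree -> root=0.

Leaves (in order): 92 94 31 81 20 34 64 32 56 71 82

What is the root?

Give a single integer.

L0: [92, 94, 31, 81, 20, 34, 64, 32, 56, 71, 82]
L1: h(92,94)=(92*31+94)%997=952 h(31,81)=(31*31+81)%997=45 h(20,34)=(20*31+34)%997=654 h(64,32)=(64*31+32)%997=22 h(56,71)=(56*31+71)%997=810 h(82,82)=(82*31+82)%997=630 -> [952, 45, 654, 22, 810, 630]
L2: h(952,45)=(952*31+45)%997=644 h(654,22)=(654*31+22)%997=356 h(810,630)=(810*31+630)%997=815 -> [644, 356, 815]
L3: h(644,356)=(644*31+356)%997=380 h(815,815)=(815*31+815)%997=158 -> [380, 158]
L4: h(380,158)=(380*31+158)%997=971 -> [971]

Answer: 971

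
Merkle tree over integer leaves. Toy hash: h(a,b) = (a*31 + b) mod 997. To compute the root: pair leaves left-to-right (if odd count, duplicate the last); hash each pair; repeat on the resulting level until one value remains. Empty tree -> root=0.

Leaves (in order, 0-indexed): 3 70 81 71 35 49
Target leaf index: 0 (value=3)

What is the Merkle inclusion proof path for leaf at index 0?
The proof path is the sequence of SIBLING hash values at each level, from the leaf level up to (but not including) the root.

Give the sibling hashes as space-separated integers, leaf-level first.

Answer: 70 588 396

Derivation:
L0 (leaves): [3, 70, 81, 71, 35, 49], target index=0
L1: h(3,70)=(3*31+70)%997=163 [pair 0] h(81,71)=(81*31+71)%997=588 [pair 1] h(35,49)=(35*31+49)%997=137 [pair 2] -> [163, 588, 137]
  Sibling for proof at L0: 70
L2: h(163,588)=(163*31+588)%997=656 [pair 0] h(137,137)=(137*31+137)%997=396 [pair 1] -> [656, 396]
  Sibling for proof at L1: 588
L3: h(656,396)=(656*31+396)%997=792 [pair 0] -> [792]
  Sibling for proof at L2: 396
Root: 792
Proof path (sibling hashes from leaf to root): [70, 588, 396]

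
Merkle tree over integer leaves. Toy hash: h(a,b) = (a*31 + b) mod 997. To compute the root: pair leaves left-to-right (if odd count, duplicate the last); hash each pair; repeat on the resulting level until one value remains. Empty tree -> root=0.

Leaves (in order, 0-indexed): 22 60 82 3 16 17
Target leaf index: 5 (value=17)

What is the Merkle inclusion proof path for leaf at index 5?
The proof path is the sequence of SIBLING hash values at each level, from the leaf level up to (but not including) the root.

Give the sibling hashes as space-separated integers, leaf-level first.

L0 (leaves): [22, 60, 82, 3, 16, 17], target index=5
L1: h(22,60)=(22*31+60)%997=742 [pair 0] h(82,3)=(82*31+3)%997=551 [pair 1] h(16,17)=(16*31+17)%997=513 [pair 2] -> [742, 551, 513]
  Sibling for proof at L0: 16
L2: h(742,551)=(742*31+551)%997=622 [pair 0] h(513,513)=(513*31+513)%997=464 [pair 1] -> [622, 464]
  Sibling for proof at L1: 513
L3: h(622,464)=(622*31+464)%997=803 [pair 0] -> [803]
  Sibling for proof at L2: 622
Root: 803
Proof path (sibling hashes from leaf to root): [16, 513, 622]

Answer: 16 513 622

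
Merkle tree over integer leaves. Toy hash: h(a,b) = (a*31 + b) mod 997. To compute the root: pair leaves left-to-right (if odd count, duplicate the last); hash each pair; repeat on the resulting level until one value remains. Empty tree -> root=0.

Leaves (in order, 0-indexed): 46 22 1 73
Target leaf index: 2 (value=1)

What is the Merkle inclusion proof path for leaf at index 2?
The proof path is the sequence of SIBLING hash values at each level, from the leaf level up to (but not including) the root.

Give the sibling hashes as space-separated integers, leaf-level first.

L0 (leaves): [46, 22, 1, 73], target index=2
L1: h(46,22)=(46*31+22)%997=451 [pair 0] h(1,73)=(1*31+73)%997=104 [pair 1] -> [451, 104]
  Sibling for proof at L0: 73
L2: h(451,104)=(451*31+104)%997=127 [pair 0] -> [127]
  Sibling for proof at L1: 451
Root: 127
Proof path (sibling hashes from leaf to root): [73, 451]

Answer: 73 451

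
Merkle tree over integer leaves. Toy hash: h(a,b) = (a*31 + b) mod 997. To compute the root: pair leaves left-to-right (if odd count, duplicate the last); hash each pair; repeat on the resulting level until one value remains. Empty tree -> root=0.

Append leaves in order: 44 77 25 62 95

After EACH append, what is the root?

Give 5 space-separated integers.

Answer: 44 444 606 643 564

Derivation:
After append 44 (leaves=[44]):
  L0: [44]
  root=44
After append 77 (leaves=[44, 77]):
  L0: [44, 77]
  L1: h(44,77)=(44*31+77)%997=444 -> [444]
  root=444
After append 25 (leaves=[44, 77, 25]):
  L0: [44, 77, 25]
  L1: h(44,77)=(44*31+77)%997=444 h(25,25)=(25*31+25)%997=800 -> [444, 800]
  L2: h(444,800)=(444*31+800)%997=606 -> [606]
  root=606
After append 62 (leaves=[44, 77, 25, 62]):
  L0: [44, 77, 25, 62]
  L1: h(44,77)=(44*31+77)%997=444 h(25,62)=(25*31+62)%997=837 -> [444, 837]
  L2: h(444,837)=(444*31+837)%997=643 -> [643]
  root=643
After append 95 (leaves=[44, 77, 25, 62, 95]):
  L0: [44, 77, 25, 62, 95]
  L1: h(44,77)=(44*31+77)%997=444 h(25,62)=(25*31+62)%997=837 h(95,95)=(95*31+95)%997=49 -> [444, 837, 49]
  L2: h(444,837)=(444*31+837)%997=643 h(49,49)=(49*31+49)%997=571 -> [643, 571]
  L3: h(643,571)=(643*31+571)%997=564 -> [564]
  root=564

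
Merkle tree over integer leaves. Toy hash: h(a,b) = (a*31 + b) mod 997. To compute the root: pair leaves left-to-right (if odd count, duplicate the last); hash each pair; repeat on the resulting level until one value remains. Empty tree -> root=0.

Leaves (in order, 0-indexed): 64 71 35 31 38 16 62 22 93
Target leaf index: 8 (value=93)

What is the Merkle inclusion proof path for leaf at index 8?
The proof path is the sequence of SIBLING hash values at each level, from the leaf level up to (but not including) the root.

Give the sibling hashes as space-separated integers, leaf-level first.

L0 (leaves): [64, 71, 35, 31, 38, 16, 62, 22, 93], target index=8
L1: h(64,71)=(64*31+71)%997=61 [pair 0] h(35,31)=(35*31+31)%997=119 [pair 1] h(38,16)=(38*31+16)%997=197 [pair 2] h(62,22)=(62*31+22)%997=947 [pair 3] h(93,93)=(93*31+93)%997=982 [pair 4] -> [61, 119, 197, 947, 982]
  Sibling for proof at L0: 93
L2: h(61,119)=(61*31+119)%997=16 [pair 0] h(197,947)=(197*31+947)%997=75 [pair 1] h(982,982)=(982*31+982)%997=517 [pair 2] -> [16, 75, 517]
  Sibling for proof at L1: 982
L3: h(16,75)=(16*31+75)%997=571 [pair 0] h(517,517)=(517*31+517)%997=592 [pair 1] -> [571, 592]
  Sibling for proof at L2: 517
L4: h(571,592)=(571*31+592)%997=347 [pair 0] -> [347]
  Sibling for proof at L3: 571
Root: 347
Proof path (sibling hashes from leaf to root): [93, 982, 517, 571]

Answer: 93 982 517 571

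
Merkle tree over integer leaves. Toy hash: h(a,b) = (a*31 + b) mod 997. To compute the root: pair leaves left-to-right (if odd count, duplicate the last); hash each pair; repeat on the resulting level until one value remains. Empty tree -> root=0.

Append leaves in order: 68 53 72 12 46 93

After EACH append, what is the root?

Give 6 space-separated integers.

Answer: 68 167 502 442 986 496

Derivation:
After append 68 (leaves=[68]):
  L0: [68]
  root=68
After append 53 (leaves=[68, 53]):
  L0: [68, 53]
  L1: h(68,53)=(68*31+53)%997=167 -> [167]
  root=167
After append 72 (leaves=[68, 53, 72]):
  L0: [68, 53, 72]
  L1: h(68,53)=(68*31+53)%997=167 h(72,72)=(72*31+72)%997=310 -> [167, 310]
  L2: h(167,310)=(167*31+310)%997=502 -> [502]
  root=502
After append 12 (leaves=[68, 53, 72, 12]):
  L0: [68, 53, 72, 12]
  L1: h(68,53)=(68*31+53)%997=167 h(72,12)=(72*31+12)%997=250 -> [167, 250]
  L2: h(167,250)=(167*31+250)%997=442 -> [442]
  root=442
After append 46 (leaves=[68, 53, 72, 12, 46]):
  L0: [68, 53, 72, 12, 46]
  L1: h(68,53)=(68*31+53)%997=167 h(72,12)=(72*31+12)%997=250 h(46,46)=(46*31+46)%997=475 -> [167, 250, 475]
  L2: h(167,250)=(167*31+250)%997=442 h(475,475)=(475*31+475)%997=245 -> [442, 245]
  L3: h(442,245)=(442*31+245)%997=986 -> [986]
  root=986
After append 93 (leaves=[68, 53, 72, 12, 46, 93]):
  L0: [68, 53, 72, 12, 46, 93]
  L1: h(68,53)=(68*31+53)%997=167 h(72,12)=(72*31+12)%997=250 h(46,93)=(46*31+93)%997=522 -> [167, 250, 522]
  L2: h(167,250)=(167*31+250)%997=442 h(522,522)=(522*31+522)%997=752 -> [442, 752]
  L3: h(442,752)=(442*31+752)%997=496 -> [496]
  root=496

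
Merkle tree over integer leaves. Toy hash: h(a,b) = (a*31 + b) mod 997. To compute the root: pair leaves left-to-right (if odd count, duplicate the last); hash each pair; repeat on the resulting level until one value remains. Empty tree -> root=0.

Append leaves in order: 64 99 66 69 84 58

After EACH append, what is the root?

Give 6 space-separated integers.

After append 64 (leaves=[64]):
  L0: [64]
  root=64
After append 99 (leaves=[64, 99]):
  L0: [64, 99]
  L1: h(64,99)=(64*31+99)%997=89 -> [89]
  root=89
After append 66 (leaves=[64, 99, 66]):
  L0: [64, 99, 66]
  L1: h(64,99)=(64*31+99)%997=89 h(66,66)=(66*31+66)%997=118 -> [89, 118]
  L2: h(89,118)=(89*31+118)%997=883 -> [883]
  root=883
After append 69 (leaves=[64, 99, 66, 69]):
  L0: [64, 99, 66, 69]
  L1: h(64,99)=(64*31+99)%997=89 h(66,69)=(66*31+69)%997=121 -> [89, 121]
  L2: h(89,121)=(89*31+121)%997=886 -> [886]
  root=886
After append 84 (leaves=[64, 99, 66, 69, 84]):
  L0: [64, 99, 66, 69, 84]
  L1: h(64,99)=(64*31+99)%997=89 h(66,69)=(66*31+69)%997=121 h(84,84)=(84*31+84)%997=694 -> [89, 121, 694]
  L2: h(89,121)=(89*31+121)%997=886 h(694,694)=(694*31+694)%997=274 -> [886, 274]
  L3: h(886,274)=(886*31+274)%997=821 -> [821]
  root=821
After append 58 (leaves=[64, 99, 66, 69, 84, 58]):
  L0: [64, 99, 66, 69, 84, 58]
  L1: h(64,99)=(64*31+99)%997=89 h(66,69)=(66*31+69)%997=121 h(84,58)=(84*31+58)%997=668 -> [89, 121, 668]
  L2: h(89,121)=(89*31+121)%997=886 h(668,668)=(668*31+668)%997=439 -> [886, 439]
  L3: h(886,439)=(886*31+439)%997=986 -> [986]
  root=986

Answer: 64 89 883 886 821 986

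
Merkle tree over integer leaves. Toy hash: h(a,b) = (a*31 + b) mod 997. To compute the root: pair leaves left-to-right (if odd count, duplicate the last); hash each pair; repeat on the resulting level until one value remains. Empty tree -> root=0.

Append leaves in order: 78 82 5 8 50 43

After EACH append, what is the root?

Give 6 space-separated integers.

After append 78 (leaves=[78]):
  L0: [78]
  root=78
After append 82 (leaves=[78, 82]):
  L0: [78, 82]
  L1: h(78,82)=(78*31+82)%997=506 -> [506]
  root=506
After append 5 (leaves=[78, 82, 5]):
  L0: [78, 82, 5]
  L1: h(78,82)=(78*31+82)%997=506 h(5,5)=(5*31+5)%997=160 -> [506, 160]
  L2: h(506,160)=(506*31+160)%997=891 -> [891]
  root=891
After append 8 (leaves=[78, 82, 5, 8]):
  L0: [78, 82, 5, 8]
  L1: h(78,82)=(78*31+82)%997=506 h(5,8)=(5*31+8)%997=163 -> [506, 163]
  L2: h(506,163)=(506*31+163)%997=894 -> [894]
  root=894
After append 50 (leaves=[78, 82, 5, 8, 50]):
  L0: [78, 82, 5, 8, 50]
  L1: h(78,82)=(78*31+82)%997=506 h(5,8)=(5*31+8)%997=163 h(50,50)=(50*31+50)%997=603 -> [506, 163, 603]
  L2: h(506,163)=(506*31+163)%997=894 h(603,603)=(603*31+603)%997=353 -> [894, 353]
  L3: h(894,353)=(894*31+353)%997=151 -> [151]
  root=151
After append 43 (leaves=[78, 82, 5, 8, 50, 43]):
  L0: [78, 82, 5, 8, 50, 43]
  L1: h(78,82)=(78*31+82)%997=506 h(5,8)=(5*31+8)%997=163 h(50,43)=(50*31+43)%997=596 -> [506, 163, 596]
  L2: h(506,163)=(506*31+163)%997=894 h(596,596)=(596*31+596)%997=129 -> [894, 129]
  L3: h(894,129)=(894*31+129)%997=924 -> [924]
  root=924

Answer: 78 506 891 894 151 924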